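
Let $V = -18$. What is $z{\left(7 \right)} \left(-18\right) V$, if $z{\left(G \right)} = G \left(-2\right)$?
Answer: $-4536$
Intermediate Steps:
$z{\left(G \right)} = - 2 G$
$z{\left(7 \right)} \left(-18\right) V = \left(-2\right) 7 \left(-18\right) \left(-18\right) = \left(-14\right) \left(-18\right) \left(-18\right) = 252 \left(-18\right) = -4536$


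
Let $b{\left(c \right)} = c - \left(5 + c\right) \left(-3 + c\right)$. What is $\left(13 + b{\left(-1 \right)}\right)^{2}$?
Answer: $784$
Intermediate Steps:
$b{\left(c \right)} = c - \left(-3 + c\right) \left(5 + c\right)$
$\left(13 + b{\left(-1 \right)}\right)^{2} = \left(13 - -15\right)^{2} = \left(13 + \left(15 + 1 - 1\right)\right)^{2} = \left(13 + 15\right)^{2} = 28^{2} = 784$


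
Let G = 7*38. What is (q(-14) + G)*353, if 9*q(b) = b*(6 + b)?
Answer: 884618/9 ≈ 98291.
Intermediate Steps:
q(b) = b*(6 + b)/9 (q(b) = (b*(6 + b))/9 = b*(6 + b)/9)
G = 266
(q(-14) + G)*353 = ((⅑)*(-14)*(6 - 14) + 266)*353 = ((⅑)*(-14)*(-8) + 266)*353 = (112/9 + 266)*353 = (2506/9)*353 = 884618/9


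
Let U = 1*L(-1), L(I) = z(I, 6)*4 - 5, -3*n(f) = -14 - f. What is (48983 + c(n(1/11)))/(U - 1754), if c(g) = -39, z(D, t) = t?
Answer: -48944/1735 ≈ -28.210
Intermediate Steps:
n(f) = 14/3 + f/3 (n(f) = -(-14 - f)/3 = 14/3 + f/3)
L(I) = 19 (L(I) = 6*4 - 5 = 24 - 5 = 19)
U = 19 (U = 1*19 = 19)
(48983 + c(n(1/11)))/(U - 1754) = (48983 - 39)/(19 - 1754) = 48944/(-1735) = 48944*(-1/1735) = -48944/1735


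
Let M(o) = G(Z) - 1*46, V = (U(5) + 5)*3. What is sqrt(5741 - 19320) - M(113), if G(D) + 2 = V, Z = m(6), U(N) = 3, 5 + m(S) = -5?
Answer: 24 + I*sqrt(13579) ≈ 24.0 + 116.53*I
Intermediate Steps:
m(S) = -10 (m(S) = -5 - 5 = -10)
Z = -10
V = 24 (V = (3 + 5)*3 = 8*3 = 24)
G(D) = 22 (G(D) = -2 + 24 = 22)
M(o) = -24 (M(o) = 22 - 1*46 = 22 - 46 = -24)
sqrt(5741 - 19320) - M(113) = sqrt(5741 - 19320) - 1*(-24) = sqrt(-13579) + 24 = I*sqrt(13579) + 24 = 24 + I*sqrt(13579)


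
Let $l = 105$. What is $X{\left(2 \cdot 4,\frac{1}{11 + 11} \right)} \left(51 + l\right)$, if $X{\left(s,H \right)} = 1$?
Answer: $156$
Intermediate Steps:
$X{\left(2 \cdot 4,\frac{1}{11 + 11} \right)} \left(51 + l\right) = 1 \left(51 + 105\right) = 1 \cdot 156 = 156$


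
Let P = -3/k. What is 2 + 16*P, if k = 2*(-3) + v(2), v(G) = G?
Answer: 14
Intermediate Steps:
k = -4 (k = 2*(-3) + 2 = -6 + 2 = -4)
P = ¾ (P = -3/(-4) = -3*(-¼) = ¾ ≈ 0.75000)
2 + 16*P = 2 + 16*(¾) = 2 + 12 = 14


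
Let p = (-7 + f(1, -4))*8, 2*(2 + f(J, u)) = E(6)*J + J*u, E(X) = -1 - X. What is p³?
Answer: -1560896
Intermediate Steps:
f(J, u) = -2 - 7*J/2 + J*u/2 (f(J, u) = -2 + ((-1 - 1*6)*J + J*u)/2 = -2 + ((-1 - 6)*J + J*u)/2 = -2 + (-7*J + J*u)/2 = -2 + (-7*J/2 + J*u/2) = -2 - 7*J/2 + J*u/2)
p = -116 (p = (-7 + (-2 - 7/2*1 + (½)*1*(-4)))*8 = (-7 + (-2 - 7/2 - 2))*8 = (-7 - 15/2)*8 = -29/2*8 = -116)
p³ = (-116)³ = -1560896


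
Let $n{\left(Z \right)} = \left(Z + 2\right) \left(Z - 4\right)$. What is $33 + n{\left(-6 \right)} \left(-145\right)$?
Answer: $-5767$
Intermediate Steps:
$n{\left(Z \right)} = \left(-4 + Z\right) \left(2 + Z\right)$ ($n{\left(Z \right)} = \left(2 + Z\right) \left(-4 + Z\right) = \left(-4 + Z\right) \left(2 + Z\right)$)
$33 + n{\left(-6 \right)} \left(-145\right) = 33 + \left(-8 + \left(-6\right)^{2} - -12\right) \left(-145\right) = 33 + \left(-8 + 36 + 12\right) \left(-145\right) = 33 + 40 \left(-145\right) = 33 - 5800 = -5767$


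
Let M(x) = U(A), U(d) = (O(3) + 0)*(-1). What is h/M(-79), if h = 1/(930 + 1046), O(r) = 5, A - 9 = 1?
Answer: -1/9880 ≈ -0.00010121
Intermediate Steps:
A = 10 (A = 9 + 1 = 10)
U(d) = -5 (U(d) = (5 + 0)*(-1) = 5*(-1) = -5)
M(x) = -5
h = 1/1976 ≈ 0.00050607
h/M(-79) = (1/1976)/(-5) = (1/1976)*(-⅕) = -1/9880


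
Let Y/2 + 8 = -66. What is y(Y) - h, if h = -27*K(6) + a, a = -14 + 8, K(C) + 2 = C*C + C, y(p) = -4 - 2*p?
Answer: 1378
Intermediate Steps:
Y = -148 (Y = -16 + 2*(-66) = -16 - 132 = -148)
K(C) = -2 + C + C² (K(C) = -2 + (C*C + C) = -2 + (C² + C) = -2 + (C + C²) = -2 + C + C²)
a = -6
h = -1086 (h = -27*(-2 + 6 + 6²) - 6 = -27*(-2 + 6 + 36) - 6 = -27*40 - 6 = -1080 - 6 = -1086)
y(Y) - h = (-4 - 2*(-148)) - 1*(-1086) = (-4 + 296) + 1086 = 292 + 1086 = 1378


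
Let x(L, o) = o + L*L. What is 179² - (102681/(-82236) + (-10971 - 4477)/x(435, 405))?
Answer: 11897174249039/371295540 ≈ 32042.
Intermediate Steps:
x(L, o) = o + L²
179² - (102681/(-82236) + (-10971 - 4477)/x(435, 405)) = 179² - (102681/(-82236) + (-10971 - 4477)/(405 + 435²)) = 32041 - (102681*(-1/82236) - 15448/(405 + 189225)) = 32041 - (-34227/27412 - 15448/189630) = 32041 - (-34227/27412 - 15448*1/189630) = 32041 - (-34227/27412 - 7724/94815) = 32041 - 1*(-493851899/371295540) = 32041 + 493851899/371295540 = 11897174249039/371295540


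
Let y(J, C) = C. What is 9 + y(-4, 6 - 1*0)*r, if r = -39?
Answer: -225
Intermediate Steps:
9 + y(-4, 6 - 1*0)*r = 9 + (6 - 1*0)*(-39) = 9 + (6 + 0)*(-39) = 9 + 6*(-39) = 9 - 234 = -225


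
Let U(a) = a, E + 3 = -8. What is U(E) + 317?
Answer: 306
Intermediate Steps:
E = -11 (E = -3 - 8 = -11)
U(E) + 317 = -11 + 317 = 306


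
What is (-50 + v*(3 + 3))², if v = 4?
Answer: 676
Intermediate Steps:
(-50 + v*(3 + 3))² = (-50 + 4*(3 + 3))² = (-50 + 4*6)² = (-50 + 24)² = (-26)² = 676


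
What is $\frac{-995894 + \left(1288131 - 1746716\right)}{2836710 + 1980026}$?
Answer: $- \frac{1454479}{4816736} \approx -0.30196$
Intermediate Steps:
$\frac{-995894 + \left(1288131 - 1746716\right)}{2836710 + 1980026} = \frac{-995894 - 458585}{4816736} = \left(-1454479\right) \frac{1}{4816736} = - \frac{1454479}{4816736}$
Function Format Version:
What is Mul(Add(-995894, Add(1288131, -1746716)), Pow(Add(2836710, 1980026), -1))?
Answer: Rational(-1454479, 4816736) ≈ -0.30196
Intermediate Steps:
Mul(Add(-995894, Add(1288131, -1746716)), Pow(Add(2836710, 1980026), -1)) = Mul(Add(-995894, -458585), Pow(4816736, -1)) = Mul(-1454479, Rational(1, 4816736)) = Rational(-1454479, 4816736)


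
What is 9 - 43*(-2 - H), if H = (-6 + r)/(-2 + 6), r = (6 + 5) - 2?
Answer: 509/4 ≈ 127.25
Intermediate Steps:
r = 9 (r = 11 - 2 = 9)
H = 3/4 (H = (-6 + 9)/(-2 + 6) = 3/4 ≈ 0.75000)
9 - 43*(-2 - H) = 9 - 43*(-2 - 1*3/4) = 9 - 43*(-2 - 3/4) = 9 - 43*(-11/4) = 9 + 473/4 = 509/4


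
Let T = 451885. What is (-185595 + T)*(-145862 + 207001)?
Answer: 16280704310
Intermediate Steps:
(-185595 + T)*(-145862 + 207001) = (-185595 + 451885)*(-145862 + 207001) = 266290*61139 = 16280704310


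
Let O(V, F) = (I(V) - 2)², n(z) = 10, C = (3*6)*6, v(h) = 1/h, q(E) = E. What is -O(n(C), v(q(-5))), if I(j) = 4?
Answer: -4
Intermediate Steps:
C = 108 (C = 18*6 = 108)
O(V, F) = 4 (O(V, F) = (4 - 2)² = 2² = 4)
-O(n(C), v(q(-5))) = -1*4 = -4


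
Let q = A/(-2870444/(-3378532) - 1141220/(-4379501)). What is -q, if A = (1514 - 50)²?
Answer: -12524809200703296/6487662187 ≈ -1.9306e+6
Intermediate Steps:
A = 2143296 (A = 1464² = 2143296)
q = 12524809200703296/6487662187 (q = 2143296/(-2870444/(-3378532) - 1141220/(-4379501)) = 2143296/(-2870444*(-1/3378532) - 1141220*(-1/4379501)) = 2143296/(3401/4003 + 1141220/4379501) = 2143296/(19462986561/17531142503) = 2143296*(17531142503/19462986561) = 12524809200703296/6487662187 ≈ 1.9306e+6)
-q = -1*12524809200703296/6487662187 = -12524809200703296/6487662187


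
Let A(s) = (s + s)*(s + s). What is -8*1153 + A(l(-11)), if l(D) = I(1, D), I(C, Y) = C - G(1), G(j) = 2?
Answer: -9220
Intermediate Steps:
I(C, Y) = -2 + C (I(C, Y) = C - 1*2 = C - 2 = -2 + C)
l(D) = -1 (l(D) = -2 + 1 = -1)
A(s) = 4*s² (A(s) = (2*s)*(2*s) = 4*s²)
-8*1153 + A(l(-11)) = -8*1153 + 4*(-1)² = -9224 + 4*1 = -9224 + 4 = -9220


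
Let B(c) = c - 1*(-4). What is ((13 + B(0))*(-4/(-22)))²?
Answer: 1156/121 ≈ 9.5537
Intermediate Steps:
B(c) = 4 + c (B(c) = c + 4 = 4 + c)
((13 + B(0))*(-4/(-22)))² = ((13 + (4 + 0))*(-4/(-22)))² = ((13 + 4)*(-4*(-1/22)))² = (17*(2/11))² = (34/11)² = 1156/121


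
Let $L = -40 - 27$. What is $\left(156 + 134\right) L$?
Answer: $-19430$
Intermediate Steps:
$L = -67$ ($L = -40 - 27 = -67$)
$\left(156 + 134\right) L = \left(156 + 134\right) \left(-67\right) = 290 \left(-67\right) = -19430$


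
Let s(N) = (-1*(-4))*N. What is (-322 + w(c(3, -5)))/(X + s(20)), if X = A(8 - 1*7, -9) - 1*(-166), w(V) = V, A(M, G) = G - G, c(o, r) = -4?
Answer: -163/123 ≈ -1.3252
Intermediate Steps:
s(N) = 4*N
A(M, G) = 0
X = 166 (X = 0 - 1*(-166) = 0 + 166 = 166)
(-322 + w(c(3, -5)))/(X + s(20)) = (-322 - 4)/(166 + 4*20) = -326/(166 + 80) = -326/246 = -326*1/246 = -163/123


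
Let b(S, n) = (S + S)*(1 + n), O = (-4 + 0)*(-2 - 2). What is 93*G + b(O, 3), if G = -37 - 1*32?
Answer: -6289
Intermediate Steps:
O = 16 (O = -4*(-4) = 16)
G = -69 (G = -37 - 32 = -69)
b(S, n) = 2*S*(1 + n) (b(S, n) = (2*S)*(1 + n) = 2*S*(1 + n))
93*G + b(O, 3) = 93*(-69) + 2*16*(1 + 3) = -6417 + 2*16*4 = -6417 + 128 = -6289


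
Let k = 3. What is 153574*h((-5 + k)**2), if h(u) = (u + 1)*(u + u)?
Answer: 6142960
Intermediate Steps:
h(u) = 2*u*(1 + u) (h(u) = (1 + u)*(2*u) = 2*u*(1 + u))
153574*h((-5 + k)**2) = 153574*(2*(-5 + 3)**2*(1 + (-5 + 3)**2)) = 153574*(2*(-2)**2*(1 + (-2)**2)) = 153574*(2*4*(1 + 4)) = 153574*(2*4*5) = 153574*40 = 6142960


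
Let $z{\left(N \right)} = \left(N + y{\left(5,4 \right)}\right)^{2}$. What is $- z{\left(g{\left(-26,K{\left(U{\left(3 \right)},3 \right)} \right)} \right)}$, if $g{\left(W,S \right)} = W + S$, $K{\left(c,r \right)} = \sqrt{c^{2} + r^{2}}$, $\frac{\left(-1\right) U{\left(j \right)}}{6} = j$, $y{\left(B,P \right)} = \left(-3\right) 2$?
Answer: $-1357 + 192 \sqrt{37} \approx -189.11$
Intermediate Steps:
$y{\left(B,P \right)} = -6$
$U{\left(j \right)} = - 6 j$
$g{\left(W,S \right)} = S + W$
$z{\left(N \right)} = \left(-6 + N\right)^{2}$ ($z{\left(N \right)} = \left(N - 6\right)^{2} = \left(-6 + N\right)^{2}$)
$- z{\left(g{\left(-26,K{\left(U{\left(3 \right)},3 \right)} \right)} \right)} = - \left(-6 - \left(26 - \sqrt{\left(\left(-6\right) 3\right)^{2} + 3^{2}}\right)\right)^{2} = - \left(-6 - \left(26 - \sqrt{\left(-18\right)^{2} + 9}\right)\right)^{2} = - \left(-6 - \left(26 - \sqrt{324 + 9}\right)\right)^{2} = - \left(-6 - \left(26 - \sqrt{333}\right)\right)^{2} = - \left(-6 - \left(26 - 3 \sqrt{37}\right)\right)^{2} = - \left(-32 + 3 \sqrt{37}\right)^{2}$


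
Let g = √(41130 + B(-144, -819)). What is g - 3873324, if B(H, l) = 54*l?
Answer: -3873324 + 6*I*√86 ≈ -3.8733e+6 + 55.642*I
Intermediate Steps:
g = 6*I*√86 (g = √(41130 + 54*(-819)) = √(41130 - 44226) = √(-3096) = 6*I*√86 ≈ 55.642*I)
g - 3873324 = 6*I*√86 - 3873324 = -3873324 + 6*I*√86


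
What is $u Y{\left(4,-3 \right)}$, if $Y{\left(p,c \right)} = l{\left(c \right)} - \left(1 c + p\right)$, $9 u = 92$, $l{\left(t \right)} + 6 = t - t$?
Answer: $- \frac{644}{9} \approx -71.556$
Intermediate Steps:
$l{\left(t \right)} = -6$ ($l{\left(t \right)} = -6 + \left(t - t\right) = -6 + 0 = -6$)
$u = \frac{92}{9}$ ($u = \frac{1}{9} \cdot 92 = \frac{92}{9} \approx 10.222$)
$Y{\left(p,c \right)} = -6 - c - p$ ($Y{\left(p,c \right)} = -6 - \left(1 c + p\right) = -6 - \left(c + p\right) = -6 - c - p$)
$u Y{\left(4,-3 \right)} = \frac{92 \left(-6 - -3 - 4\right)}{9} = \frac{92 \left(-6 + 3 - 4\right)}{9} = \frac{92}{9} \left(-7\right) = - \frac{644}{9}$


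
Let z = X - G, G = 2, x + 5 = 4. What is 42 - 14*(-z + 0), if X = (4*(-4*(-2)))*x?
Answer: -434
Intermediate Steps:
x = -1 (x = -5 + 4 = -1)
X = -32 (X = (4*(-4*(-2)))*(-1) = (4*8)*(-1) = 32*(-1) = -32)
z = -34 (z = -32 - 1*2 = -32 - 2 = -34)
42 - 14*(-z + 0) = 42 - 14*(-1*(-34) + 0) = 42 - 14*(34 + 0) = 42 - 14*34 = 42 - 476 = -434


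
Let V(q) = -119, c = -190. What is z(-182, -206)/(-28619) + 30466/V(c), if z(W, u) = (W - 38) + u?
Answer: -871855760/3405661 ≈ -256.00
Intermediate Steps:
z(W, u) = -38 + W + u (z(W, u) = (-38 + W) + u = -38 + W + u)
z(-182, -206)/(-28619) + 30466/V(c) = (-38 - 182 - 206)/(-28619) + 30466/(-119) = -426*(-1/28619) + 30466*(-1/119) = 426/28619 - 30466/119 = -871855760/3405661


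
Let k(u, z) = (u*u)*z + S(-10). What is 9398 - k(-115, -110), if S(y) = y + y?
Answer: 1464168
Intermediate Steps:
S(y) = 2*y
k(u, z) = -20 + z*u**2 (k(u, z) = (u*u)*z + 2*(-10) = u**2*z - 20 = z*u**2 - 20 = -20 + z*u**2)
9398 - k(-115, -110) = 9398 - (-20 - 110*(-115)**2) = 9398 - (-20 - 110*13225) = 9398 - (-20 - 1454750) = 9398 - 1*(-1454770) = 9398 + 1454770 = 1464168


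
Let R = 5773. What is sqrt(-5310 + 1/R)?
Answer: I*sqrt(176969173217)/5773 ≈ 72.87*I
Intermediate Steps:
sqrt(-5310 + 1/R) = sqrt(-5310 + 1/5773) = sqrt(-30654629/5773) = I*sqrt(176969173217)/5773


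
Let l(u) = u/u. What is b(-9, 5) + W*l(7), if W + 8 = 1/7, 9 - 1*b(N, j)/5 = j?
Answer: 85/7 ≈ 12.143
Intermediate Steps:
b(N, j) = 45 - 5*j
l(u) = 1
W = -55/7 (W = -8 + 1/7 = -55/7 ≈ -7.8571)
b(-9, 5) + W*l(7) = (45 - 5*5) - 55/7*1 = (45 - 25) - 55/7 = 20 - 55/7 = 85/7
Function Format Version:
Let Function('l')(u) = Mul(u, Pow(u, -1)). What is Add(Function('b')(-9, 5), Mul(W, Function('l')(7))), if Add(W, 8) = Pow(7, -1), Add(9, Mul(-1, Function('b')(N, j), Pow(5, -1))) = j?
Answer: Rational(85, 7) ≈ 12.143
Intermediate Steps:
Function('b')(N, j) = Add(45, Mul(-5, j))
Function('l')(u) = 1
W = Rational(-55, 7) (W = Add(-8, Pow(7, -1)) = Add(-8, Rational(1, 7)) = Rational(-55, 7) ≈ -7.8571)
Add(Function('b')(-9, 5), Mul(W, Function('l')(7))) = Add(Add(45, Mul(-5, 5)), Mul(Rational(-55, 7), 1)) = Add(Add(45, -25), Rational(-55, 7)) = Add(20, Rational(-55, 7)) = Rational(85, 7)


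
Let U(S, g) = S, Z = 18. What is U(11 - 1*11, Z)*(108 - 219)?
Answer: 0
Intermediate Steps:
U(11 - 1*11, Z)*(108 - 219) = (11 - 1*11)*(108 - 219) = (11 - 11)*(-111) = 0*(-111) = 0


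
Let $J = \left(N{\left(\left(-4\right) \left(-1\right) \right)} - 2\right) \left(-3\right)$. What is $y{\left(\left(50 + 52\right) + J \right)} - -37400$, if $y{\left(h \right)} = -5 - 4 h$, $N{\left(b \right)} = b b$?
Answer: $37155$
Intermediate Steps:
$N{\left(b \right)} = b^{2}$
$J = -42$ ($J = \left(\left(\left(-4\right) \left(-1\right)\right)^{2} - 2\right) \left(-3\right) = \left(4^{2} - 2\right) \left(-3\right) = \left(16 - 2\right) \left(-3\right) = 14 \left(-3\right) = -42$)
$y{\left(\left(50 + 52\right) + J \right)} - -37400 = \left(-5 - 4 \left(\left(50 + 52\right) - 42\right)\right) - -37400 = \left(-5 - 4 \left(102 - 42\right)\right) + 37400 = \left(-5 - 240\right) + 37400 = -245 + 37400 = 37155$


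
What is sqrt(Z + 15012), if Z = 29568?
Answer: 2*sqrt(11145) ≈ 211.14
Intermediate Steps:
sqrt(Z + 15012) = sqrt(29568 + 15012) = sqrt(44580) = 2*sqrt(11145)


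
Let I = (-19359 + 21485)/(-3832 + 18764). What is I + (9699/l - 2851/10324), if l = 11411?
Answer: 314964243761/439774143212 ≈ 0.71620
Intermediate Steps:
I = 1063/7466 (I = 2126/14932 = 2126*(1/14932) = 1063/7466 ≈ 0.14238)
I + (9699/l - 2851/10324) = 1063/7466 + (9699/11411 - 2851/10324) = 1063/7466 + 67599715/117807164 = 314964243761/439774143212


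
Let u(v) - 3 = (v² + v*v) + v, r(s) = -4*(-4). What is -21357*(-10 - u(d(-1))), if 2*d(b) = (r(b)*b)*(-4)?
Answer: 44700201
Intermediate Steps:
r(s) = 16
d(b) = -32*b (d(b) = ((16*b)*(-4))/2 = (-64*b)/2 = -32*b)
u(v) = 3 + v + 2*v² (u(v) = 3 + ((v² + v*v) + v) = 3 + ((v² + v²) + v) = 3 + (2*v² + v) = 3 + (v + 2*v²) = 3 + v + 2*v²)
-21357*(-10 - u(d(-1))) = -21357*(-10 - (3 - 32*(-1) + 2*(-32*(-1))²)) = -21357*(-10 - (3 + 32 + 2*32²)) = -21357*(-10 - (3 + 32 + 2*1024)) = -21357*(-10 - (3 + 32 + 2048)) = -21357*(-10 - 1*2083) = -21357*(-10 - 2083) = -21357*(-2093) = 44700201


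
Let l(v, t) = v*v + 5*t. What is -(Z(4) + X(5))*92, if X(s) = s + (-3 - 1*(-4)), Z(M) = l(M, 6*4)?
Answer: -13064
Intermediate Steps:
l(v, t) = v² + 5*t
Z(M) = 120 + M² (Z(M) = M² + 5*(6*4) = M² + 5*24 = M² + 120 = 120 + M²)
X(s) = 1 + s (X(s) = s + (-3 + 4) = s + 1 = 1 + s)
-(Z(4) + X(5))*92 = -((120 + 4²) + (1 + 5))*92 = -((120 + 16) + 6)*92 = -(136 + 6)*92 = -142*92 = -1*13064 = -13064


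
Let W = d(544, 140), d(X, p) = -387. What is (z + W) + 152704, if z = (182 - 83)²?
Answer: 162118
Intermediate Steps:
z = 9801 (z = 99² = 9801)
W = -387
(z + W) + 152704 = (9801 - 387) + 152704 = 9414 + 152704 = 162118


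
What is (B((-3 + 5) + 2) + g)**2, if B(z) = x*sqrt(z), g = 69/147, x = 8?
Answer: 651249/2401 ≈ 271.24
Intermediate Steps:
g = 23/49 (g = 69*(1/147) = 23/49 ≈ 0.46939)
B(z) = 8*sqrt(z)
(B((-3 + 5) + 2) + g)**2 = (8*sqrt((-3 + 5) + 2) + 23/49)**2 = (8*sqrt(2 + 2) + 23/49)**2 = (8*sqrt(4) + 23/49)**2 = (8*2 + 23/49)**2 = (16 + 23/49)**2 = (807/49)**2 = 651249/2401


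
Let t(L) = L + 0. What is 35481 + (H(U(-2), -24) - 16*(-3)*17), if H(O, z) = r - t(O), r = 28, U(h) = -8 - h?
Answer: 36331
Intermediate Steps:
t(L) = L
H(O, z) = 28 - O
35481 + (H(U(-2), -24) - 16*(-3)*17) = 35481 + ((28 - (-8 - 1*(-2))) - 16*(-3)*17) = 35481 + ((28 - (-8 + 2)) - (-48)*17) = 35481 + ((28 - 1*(-6)) - 1*(-816)) = 35481 + ((28 + 6) + 816) = 35481 + (34 + 816) = 35481 + 850 = 36331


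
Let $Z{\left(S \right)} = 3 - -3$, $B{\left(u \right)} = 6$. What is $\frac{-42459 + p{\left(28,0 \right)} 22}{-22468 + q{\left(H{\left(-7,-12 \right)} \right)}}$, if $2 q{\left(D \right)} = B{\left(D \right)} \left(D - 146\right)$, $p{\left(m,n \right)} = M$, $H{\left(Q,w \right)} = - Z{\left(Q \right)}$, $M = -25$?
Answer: $\frac{43009}{22924} \approx 1.8762$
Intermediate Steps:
$Z{\left(S \right)} = 6$ ($Z{\left(S \right)} = 3 + 3 = 6$)
$H{\left(Q,w \right)} = -6$ ($H{\left(Q,w \right)} = \left(-1\right) 6 = -6$)
$p{\left(m,n \right)} = -25$
$q{\left(D \right)} = -438 + 3 D$ ($q{\left(D \right)} = \frac{6 \left(D - 146\right)}{2} = \frac{6 \left(-146 + D\right)}{2} = \frac{-876 + 6 D}{2} = -438 + 3 D$)
$\frac{-42459 + p{\left(28,0 \right)} 22}{-22468 + q{\left(H{\left(-7,-12 \right)} \right)}} = \frac{-42459 - 550}{-22468 + \left(-438 + 3 \left(-6\right)\right)} = \frac{-42459 - 550}{-22468 - 456} = - \frac{43009}{-22468 - 456} = - \frac{43009}{-22924} = \left(-43009\right) \left(- \frac{1}{22924}\right) = \frac{43009}{22924}$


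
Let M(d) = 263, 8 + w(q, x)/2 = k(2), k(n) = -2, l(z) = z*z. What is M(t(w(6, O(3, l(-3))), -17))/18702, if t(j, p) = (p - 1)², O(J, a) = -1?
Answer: 263/18702 ≈ 0.014063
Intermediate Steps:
l(z) = z²
w(q, x) = -20 (w(q, x) = -16 + 2*(-2) = -16 - 4 = -20)
t(j, p) = (-1 + p)²
M(t(w(6, O(3, l(-3))), -17))/18702 = 263/18702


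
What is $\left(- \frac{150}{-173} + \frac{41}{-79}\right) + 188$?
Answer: $\frac{2574153}{13667} \approx 188.35$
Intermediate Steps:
$\left(- \frac{150}{-173} + \frac{41}{-79}\right) + 188 = \left(\left(-150\right) \left(- \frac{1}{173}\right) + 41 \left(- \frac{1}{79}\right)\right) + 188 = \left(\frac{150}{173} - \frac{41}{79}\right) + 188 = \frac{4757}{13667} + 188 = \frac{2574153}{13667}$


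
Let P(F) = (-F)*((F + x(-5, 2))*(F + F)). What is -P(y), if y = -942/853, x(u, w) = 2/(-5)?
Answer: -11386654848/3103252385 ≈ -3.6693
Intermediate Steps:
x(u, w) = -⅖ (x(u, w) = 2*(-⅕) = -⅖)
y = -942/853 (y = -942*1/853 = -942/853 ≈ -1.1043)
P(F) = -2*F²*(-⅖ + F) (P(F) = (-F)*((F - ⅖)*(F + F)) = (-F)*((-⅖ + F)*(2*F)) = (-F)*(2*F*(-⅖ + F)) = -2*F²*(-⅖ + F))
-P(y) = -(-942/853)²*(⅘ - 2*(-942/853)) = -887364*(⅘ + 1884/853)/727609 = -887364*12832/(727609*4265) = -1*11386654848/3103252385 = -11386654848/3103252385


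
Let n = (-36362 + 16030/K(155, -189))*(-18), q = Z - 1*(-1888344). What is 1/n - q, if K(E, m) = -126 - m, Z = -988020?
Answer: -585152979263/649936 ≈ -9.0032e+5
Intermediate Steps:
q = 900324 (q = -988020 - 1*(-1888344) = -988020 + 1888344 = 900324)
n = 649936 (n = (-36362 + 16030/(-126 - 1*(-189)))*(-18) = (-36362 + 16030/(-126 + 189))*(-18) = (-36362 + 16030/63)*(-18) = (-36362 + 16030*(1/63))*(-18) = (-36362 + 2290/9)*(-18) = -324968/9*(-18) = 649936)
1/n - q = 1/649936 - 1*900324 = 1/649936 - 900324 = -585152979263/649936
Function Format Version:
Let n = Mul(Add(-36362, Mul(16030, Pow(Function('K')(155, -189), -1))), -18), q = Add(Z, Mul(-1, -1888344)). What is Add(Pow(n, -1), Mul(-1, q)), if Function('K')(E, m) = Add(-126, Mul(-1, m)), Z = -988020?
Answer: Rational(-585152979263, 649936) ≈ -9.0032e+5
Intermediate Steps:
q = 900324 (q = Add(-988020, Mul(-1, -1888344)) = Add(-988020, 1888344) = 900324)
n = 649936 (n = Mul(Add(-36362, Mul(16030, Pow(Add(-126, Mul(-1, -189)), -1))), -18) = Mul(Add(-36362, Mul(16030, Pow(Add(-126, 189), -1))), -18) = Mul(Add(-36362, Mul(16030, Pow(63, -1))), -18) = Mul(Add(-36362, Mul(16030, Rational(1, 63))), -18) = Mul(Add(-36362, Rational(2290, 9)), -18) = Mul(Rational(-324968, 9), -18) = 649936)
Add(Pow(n, -1), Mul(-1, q)) = Add(Pow(649936, -1), Mul(-1, 900324)) = Add(Rational(1, 649936), -900324) = Rational(-585152979263, 649936)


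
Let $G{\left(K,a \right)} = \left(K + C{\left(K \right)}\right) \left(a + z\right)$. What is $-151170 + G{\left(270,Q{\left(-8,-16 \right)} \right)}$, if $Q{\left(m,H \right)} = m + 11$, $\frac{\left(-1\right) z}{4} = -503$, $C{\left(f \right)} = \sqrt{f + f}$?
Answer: $392880 + 12090 \sqrt{15} \approx 4.397 \cdot 10^{5}$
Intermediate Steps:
$C{\left(f \right)} = \sqrt{2} \sqrt{f}$ ($C{\left(f \right)} = \sqrt{2 f} = \sqrt{2} \sqrt{f}$)
$z = 2012$ ($z = \left(-4\right) \left(-503\right) = 2012$)
$Q{\left(m,H \right)} = 11 + m$
$G{\left(K,a \right)} = \left(2012 + a\right) \left(K + \sqrt{2} \sqrt{K}\right)$ ($G{\left(K,a \right)} = \left(K + \sqrt{2} \sqrt{K}\right) \left(a + 2012\right) = \left(K + \sqrt{2} \sqrt{K}\right) \left(2012 + a\right) = \left(2012 + a\right) \left(K + \sqrt{2} \sqrt{K}\right)$)
$-151170 + G{\left(270,Q{\left(-8,-16 \right)} \right)} = -151170 + \left(2012 \cdot 270 + 270 \left(11 - 8\right) + 2012 \sqrt{2} \sqrt{270} + \left(11 - 8\right) \sqrt{2} \sqrt{270}\right) = -151170 + \left(543240 + 270 \cdot 3 + 2012 \sqrt{2} \cdot 3 \sqrt{30} + 3 \sqrt{2} \cdot 3 \sqrt{30}\right) = -151170 + \left(543240 + 810 + 12072 \sqrt{15} + 18 \sqrt{15}\right) = -151170 + \left(544050 + 12090 \sqrt{15}\right) = 392880 + 12090 \sqrt{15}$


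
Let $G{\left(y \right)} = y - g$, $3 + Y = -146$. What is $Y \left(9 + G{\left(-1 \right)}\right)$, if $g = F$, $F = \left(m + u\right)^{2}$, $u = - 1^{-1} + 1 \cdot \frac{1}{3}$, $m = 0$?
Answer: $- \frac{10132}{9} \approx -1125.8$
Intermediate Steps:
$u = - \frac{2}{3}$ ($u = \left(-1\right) 1 + 1 \cdot \frac{1}{3} = -1 + \frac{1}{3} = - \frac{2}{3} \approx -0.66667$)
$Y = -149$ ($Y = -3 - 146 = -149$)
$F = \frac{4}{9}$ ($F = \left(0 - \frac{2}{3}\right)^{2} = \left(- \frac{2}{3}\right)^{2} = \frac{4}{9} \approx 0.44444$)
$g = \frac{4}{9} \approx 0.44444$
$G{\left(y \right)} = - \frac{4}{9} + y$ ($G{\left(y \right)} = y - \frac{4}{9} = - \frac{4}{9} + y$)
$Y \left(9 + G{\left(-1 \right)}\right) = - 149 \left(9 - \frac{13}{9}\right) = \left(-149\right) \frac{68}{9} = - \frac{10132}{9}$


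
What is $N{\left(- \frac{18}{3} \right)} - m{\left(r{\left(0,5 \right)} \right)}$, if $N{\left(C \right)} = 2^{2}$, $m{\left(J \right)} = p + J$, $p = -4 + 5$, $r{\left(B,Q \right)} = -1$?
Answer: $4$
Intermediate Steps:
$p = 1$
$m{\left(J \right)} = 1 + J$
$N{\left(C \right)} = 4$
$N{\left(- \frac{18}{3} \right)} - m{\left(r{\left(0,5 \right)} \right)} = 4 - \left(1 - 1\right) = 4 - 0 = 4 + 0 = 4$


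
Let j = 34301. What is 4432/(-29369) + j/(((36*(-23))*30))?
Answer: -1117476949/729525960 ≈ -1.5318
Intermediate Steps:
4432/(-29369) + j/(((36*(-23))*30)) = 4432/(-29369) + 34301/(((36*(-23))*30)) = 4432*(-1/29369) + 34301/((-828*30)) = -4432/29369 + 34301/(-24840) = -4432/29369 + 34301*(-1/24840) = -4432/29369 - 34301/24840 = -1117476949/729525960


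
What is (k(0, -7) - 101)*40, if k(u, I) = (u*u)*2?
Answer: -4040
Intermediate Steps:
k(u, I) = 2*u² (k(u, I) = u²*2 = 2*u²)
(k(0, -7) - 101)*40 = (2*0² - 101)*40 = (2*0 - 101)*40 = (0 - 101)*40 = -101*40 = -4040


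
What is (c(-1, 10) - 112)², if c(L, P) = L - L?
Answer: 12544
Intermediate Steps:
c(L, P) = 0
(c(-1, 10) - 112)² = (0 - 112)² = (-112)² = 12544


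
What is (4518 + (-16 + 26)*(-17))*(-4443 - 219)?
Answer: -20270376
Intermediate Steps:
(4518 + (-16 + 26)*(-17))*(-4443 - 219) = (4518 + 10*(-17))*(-4662) = (4518 - 170)*(-4662) = 4348*(-4662) = -20270376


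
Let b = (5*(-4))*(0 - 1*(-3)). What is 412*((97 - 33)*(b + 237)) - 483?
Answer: 4666653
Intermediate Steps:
b = -60 (b = -20*(0 + 3) = -20*3 = -60)
412*((97 - 33)*(b + 237)) - 483 = 412*((97 - 33)*(-60 + 237)) - 483 = 412*(64*177) - 483 = 412*11328 - 483 = 4667136 - 483 = 4666653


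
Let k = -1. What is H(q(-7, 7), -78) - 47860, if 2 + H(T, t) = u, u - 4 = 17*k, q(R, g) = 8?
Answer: -47875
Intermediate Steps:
u = -13 (u = 4 + 17*(-1) = 4 - 17 = -13)
H(T, t) = -15 (H(T, t) = -2 - 13 = -15)
H(q(-7, 7), -78) - 47860 = -15 - 47860 = -47875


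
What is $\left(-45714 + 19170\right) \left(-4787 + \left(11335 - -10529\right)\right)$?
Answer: $-453291888$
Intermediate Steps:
$\left(-45714 + 19170\right) \left(-4787 + \left(11335 - -10529\right)\right) = - 26544 \left(-4787 + \left(11335 + 10529\right)\right) = - 26544 \left(-4787 + 21864\right) = \left(-26544\right) 17077 = -453291888$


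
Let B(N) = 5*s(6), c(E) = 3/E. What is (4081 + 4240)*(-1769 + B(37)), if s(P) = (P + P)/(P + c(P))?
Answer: -190359517/13 ≈ -1.4643e+7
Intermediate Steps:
s(P) = 2*P/(P + 3/P) (s(P) = (P + P)/(P + 3/P) = (2*P)/(P + 3/P) = 2*P/(P + 3/P))
B(N) = 120/13 (B(N) = 5*(2*6**2/(3 + 6**2)) = 5*(2*36/(3 + 36)) = 5*(2*36/39) = 5*(2*36*(1/39)) = 5*(24/13) = 120/13)
(4081 + 4240)*(-1769 + B(37)) = (4081 + 4240)*(-1769 + 120/13) = 8321*(-22877/13) = -190359517/13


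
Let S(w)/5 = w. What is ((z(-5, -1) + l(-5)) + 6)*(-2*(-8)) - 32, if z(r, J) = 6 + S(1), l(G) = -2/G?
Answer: 1232/5 ≈ 246.40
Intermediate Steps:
S(w) = 5*w
z(r, J) = 11 (z(r, J) = 6 + 5*1 = 6 + 5 = 11)
((z(-5, -1) + l(-5)) + 6)*(-2*(-8)) - 32 = ((11 - 2/(-5)) + 6)*(-2*(-8)) - 32 = ((11 - 2*(-⅕)) + 6)*16 - 32 = ((11 + ⅖) + 6)*16 - 32 = (57/5 + 6)*16 - 32 = (87/5)*16 - 32 = 1392/5 - 32 = 1232/5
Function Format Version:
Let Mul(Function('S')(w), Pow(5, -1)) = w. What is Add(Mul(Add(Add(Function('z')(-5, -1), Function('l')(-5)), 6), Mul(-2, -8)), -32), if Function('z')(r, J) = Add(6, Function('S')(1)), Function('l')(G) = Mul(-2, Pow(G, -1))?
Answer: Rational(1232, 5) ≈ 246.40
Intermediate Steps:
Function('S')(w) = Mul(5, w)
Function('z')(r, J) = 11 (Function('z')(r, J) = Add(6, Mul(5, 1)) = Add(6, 5) = 11)
Add(Mul(Add(Add(Function('z')(-5, -1), Function('l')(-5)), 6), Mul(-2, -8)), -32) = Add(Mul(Add(Add(11, Mul(-2, Pow(-5, -1))), 6), Mul(-2, -8)), -32) = Add(Mul(Add(Add(11, Mul(-2, Rational(-1, 5))), 6), 16), -32) = Add(Mul(Add(Add(11, Rational(2, 5)), 6), 16), -32) = Add(Mul(Add(Rational(57, 5), 6), 16), -32) = Add(Mul(Rational(87, 5), 16), -32) = Add(Rational(1392, 5), -32) = Rational(1232, 5)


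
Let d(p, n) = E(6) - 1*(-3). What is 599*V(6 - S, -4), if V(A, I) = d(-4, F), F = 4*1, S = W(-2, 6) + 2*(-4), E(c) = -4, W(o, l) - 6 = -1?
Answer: -599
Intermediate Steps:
W(o, l) = 5 (W(o, l) = 6 - 1 = 5)
S = -3 (S = 5 + 2*(-4) = 5 - 8 = -3)
F = 4
d(p, n) = -1 (d(p, n) = -4 - 1*(-3) = -4 + 3 = -1)
V(A, I) = -1
599*V(6 - S, -4) = 599*(-1) = -599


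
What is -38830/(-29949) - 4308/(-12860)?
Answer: 157093523/96286035 ≈ 1.6315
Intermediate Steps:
-38830/(-29949) - 4308/(-12860) = -38830*(-1/29949) - 4308*(-1/12860) = 38830/29949 + 1077/3215 = 157093523/96286035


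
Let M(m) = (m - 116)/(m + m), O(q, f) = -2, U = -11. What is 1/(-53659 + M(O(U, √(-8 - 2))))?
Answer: -2/107259 ≈ -1.8646e-5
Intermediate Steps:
M(m) = (-116 + m)/(2*m) (M(m) = (-116 + m)/((2*m)) = (-116 + m)*(1/(2*m)) = (-116 + m)/(2*m))
1/(-53659 + M(O(U, √(-8 - 2)))) = 1/(-53659 + (½)*(-116 - 2)/(-2)) = 1/(-53659 + (½)*(-½)*(-118)) = 1/(-53659 + 59/2) = 1/(-107259/2) = -2/107259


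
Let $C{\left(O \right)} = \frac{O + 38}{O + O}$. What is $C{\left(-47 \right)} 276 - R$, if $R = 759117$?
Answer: $- \frac{35677257}{47} \approx -7.5909 \cdot 10^{5}$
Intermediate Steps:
$C{\left(O \right)} = \frac{38 + O}{2 O}$
$C{\left(-47 \right)} 276 - R = \frac{38 - 47}{2 \left(-47\right)} 276 - 759117 = \frac{1}{2} \left(- \frac{1}{47}\right) \left(-9\right) 276 - 759117 = \frac{9}{94} \cdot 276 - 759117 = \frac{1242}{47} - 759117 = - \frac{35677257}{47}$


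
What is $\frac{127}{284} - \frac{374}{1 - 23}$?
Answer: $\frac{4955}{284} \approx 17.447$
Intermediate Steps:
$\frac{127}{284} - \frac{374}{1 - 23} = 127 \cdot \frac{1}{284} - \frac{374}{-22} = \frac{127}{284} - -17 = \frac{127}{284} + 17 = \frac{4955}{284}$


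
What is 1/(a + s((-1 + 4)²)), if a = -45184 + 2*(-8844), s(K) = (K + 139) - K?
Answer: -1/62733 ≈ -1.5941e-5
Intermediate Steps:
s(K) = 139 (s(K) = (139 + K) - K = 139)
a = -62872 (a = -45184 - 17688 = -62872)
1/(a + s((-1 + 4)²)) = 1/(-62872 + 139) = 1/(-62733) = -1/62733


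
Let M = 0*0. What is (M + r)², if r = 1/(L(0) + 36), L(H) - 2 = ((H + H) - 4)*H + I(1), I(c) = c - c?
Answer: 1/1444 ≈ 0.00069252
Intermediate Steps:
I(c) = 0
L(H) = 2 + H*(-4 + 2*H) (L(H) = 2 + (((H + H) - 4)*H + 0) = 2 + ((2*H - 4)*H + 0) = 2 + ((-4 + 2*H)*H + 0) = 2 + (H*(-4 + 2*H) + 0) = 2 + H*(-4 + 2*H))
r = 1/38 (r = 1/((2 - 4*0 + 2*0²) + 36) = 1/((2 + 0 + 2*0) + 36) = 1/((2 + 0 + 0) + 36) = 1/(2 + 36) = 1/38 ≈ 0.026316)
M = 0
(M + r)² = (0 + 1/38)² = (1/38)² = 1/1444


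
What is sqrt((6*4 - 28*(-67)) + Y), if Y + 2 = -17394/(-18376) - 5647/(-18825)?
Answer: sqrt(568189606680711501)/17296410 ≈ 43.580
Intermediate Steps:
Y = -130322539/172964100 (Y = -2 + (-17394/(-18376) - 5647/(-18825)) = -2 + (-17394*(-1/18376) - 5647*(-1/18825)) = -2 + (8697/9188 + 5647/18825) = -2 + 215605661/172964100 = -130322539/172964100 ≈ -0.75347)
sqrt((6*4 - 28*(-67)) + Y) = sqrt((6*4 - 28*(-67)) - 130322539/172964100) = sqrt((24 + 1876) - 130322539/172964100) = sqrt(1900 - 130322539/172964100) = sqrt(328501467461/172964100) = sqrt(568189606680711501)/17296410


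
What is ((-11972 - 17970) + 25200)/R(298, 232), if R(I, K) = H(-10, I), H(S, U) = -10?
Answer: 2371/5 ≈ 474.20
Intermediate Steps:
R(I, K) = -10
((-11972 - 17970) + 25200)/R(298, 232) = ((-11972 - 17970) + 25200)/(-10) = (-29942 + 25200)*(-⅒) = -4742*(-⅒) = 2371/5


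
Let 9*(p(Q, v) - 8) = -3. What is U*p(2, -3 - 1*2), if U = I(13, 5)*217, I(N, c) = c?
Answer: 24955/3 ≈ 8318.3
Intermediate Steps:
p(Q, v) = 23/3 (p(Q, v) = 8 + (1/9)*(-3) = 8 - 1/3 = 23/3)
U = 1085 (U = 5*217 = 1085)
U*p(2, -3 - 1*2) = 1085*(23/3) = 24955/3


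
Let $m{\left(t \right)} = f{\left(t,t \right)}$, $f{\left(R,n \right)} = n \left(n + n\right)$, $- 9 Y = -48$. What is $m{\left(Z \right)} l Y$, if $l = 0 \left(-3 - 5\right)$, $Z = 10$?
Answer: $0$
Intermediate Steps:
$Y = \frac{16}{3}$ ($Y = \left(- \frac{1}{9}\right) \left(-48\right) = \frac{16}{3} \approx 5.3333$)
$f{\left(R,n \right)} = 2 n^{2}$ ($f{\left(R,n \right)} = n 2 n = 2 n^{2}$)
$m{\left(t \right)} = 2 t^{2}$
$l = 0$ ($l = 0 \left(-8\right) = 0$)
$m{\left(Z \right)} l Y = 2 \cdot 10^{2} \cdot 0 \cdot \frac{16}{3} = 2 \cdot 100 \cdot 0 \cdot \frac{16}{3} = 200 \cdot 0 \cdot \frac{16}{3} = 0 \cdot \frac{16}{3} = 0$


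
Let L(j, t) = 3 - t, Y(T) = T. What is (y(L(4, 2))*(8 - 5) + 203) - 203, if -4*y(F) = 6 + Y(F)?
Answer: -21/4 ≈ -5.2500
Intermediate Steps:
y(F) = -3/2 - F/4 (y(F) = -(6 + F)/4 = -3/2 - F/4)
(y(L(4, 2))*(8 - 5) + 203) - 203 = ((-3/2 - (3 - 1*2)/4)*(8 - 5) + 203) - 203 = ((-3/2 - (3 - 2)/4)*3 + 203) - 203 = ((-3/2 - ¼*1)*3 + 203) - 203 = ((-3/2 - ¼)*3 + 203) - 203 = (-7/4*3 + 203) - 203 = (-21/4 + 203) - 203 = 791/4 - 203 = -21/4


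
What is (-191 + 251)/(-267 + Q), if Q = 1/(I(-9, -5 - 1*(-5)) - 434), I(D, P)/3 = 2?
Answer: -25680/114277 ≈ -0.22472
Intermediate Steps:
I(D, P) = 6 (I(D, P) = 3*2 = 6)
Q = -1/428 (Q = 1/(6 - 434) = 1/(-428) = -1/428 ≈ -0.0023364)
(-191 + 251)/(-267 + Q) = (-191 + 251)/(-267 - 1/428) = 60/(-114277/428) = 60*(-428/114277) = -25680/114277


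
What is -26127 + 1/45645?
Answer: -1192566914/45645 ≈ -26127.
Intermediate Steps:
-26127 + 1/45645 = -1192566914/45645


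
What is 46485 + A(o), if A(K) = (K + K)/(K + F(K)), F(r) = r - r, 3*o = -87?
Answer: 46487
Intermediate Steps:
o = -29 (o = (⅓)*(-87) = -29)
F(r) = 0
A(K) = 2 (A(K) = (K + K)/(K + 0) = (2*K)/K = 2)
46485 + A(o) = 46485 + 2 = 46487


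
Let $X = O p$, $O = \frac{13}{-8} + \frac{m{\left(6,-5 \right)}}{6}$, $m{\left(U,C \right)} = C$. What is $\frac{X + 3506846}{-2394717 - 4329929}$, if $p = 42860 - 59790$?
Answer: $- \frac{42581587}{80695752} \approx -0.52768$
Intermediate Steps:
$p = -16930$
$O = - \frac{59}{24}$ ($O = \frac{13}{-8} - \frac{5}{6} = 13 \left(- \frac{1}{8}\right) - \frac{5}{6} = - \frac{13}{8} - \frac{5}{6} = - \frac{59}{24} \approx -2.4583$)
$X = \frac{499435}{12}$ ($X = \left(- \frac{59}{24}\right) \left(-16930\right) = \frac{499435}{12} \approx 41620.0$)
$\frac{X + 3506846}{-2394717 - 4329929} = \frac{\frac{499435}{12} + 3506846}{-2394717 - 4329929} = \frac{42581587}{12 \left(-6724646\right)} = \frac{42581587}{12} \left(- \frac{1}{6724646}\right) = - \frac{42581587}{80695752}$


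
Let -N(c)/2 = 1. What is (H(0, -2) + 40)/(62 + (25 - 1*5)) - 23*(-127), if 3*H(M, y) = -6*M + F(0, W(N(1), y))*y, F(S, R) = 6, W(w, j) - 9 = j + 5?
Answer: 119779/41 ≈ 2921.4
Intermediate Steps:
N(c) = -2 (N(c) = -2*1 = -2)
W(w, j) = 14 + j (W(w, j) = 9 + (j + 5) = 9 + (5 + j) = 14 + j)
H(M, y) = -2*M + 2*y (H(M, y) = (-6*M + 6*y)/3 = -2*M + 2*y)
(H(0, -2) + 40)/(62 + (25 - 1*5)) - 23*(-127) = ((-2*0 + 2*(-2)) + 40)/(62 + (25 - 1*5)) - 23*(-127) = ((0 - 4) + 40)/(62 + (25 - 5)) + 2921 = (-4 + 40)/(62 + 20) + 2921 = 36/82 + 2921 = 36*(1/82) + 2921 = 18/41 + 2921 = 119779/41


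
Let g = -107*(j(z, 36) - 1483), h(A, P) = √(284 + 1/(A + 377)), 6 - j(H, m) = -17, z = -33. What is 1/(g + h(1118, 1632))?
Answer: 233548900/36485008733419 - √634748595/36485008733419 ≈ 6.4005e-6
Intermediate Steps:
j(H, m) = 23 (j(H, m) = 6 - 1*(-17) = 6 + 17 = 23)
h(A, P) = √(284 + 1/(377 + A))
g = 156220 (g = -107*(23 - 1483) = -107*(-1460) = 156220)
1/(g + h(1118, 1632)) = 1/(156220 + √((107069 + 284*1118)/(377 + 1118))) = 1/(156220 + √((107069 + 317512)/1495)) = 1/(156220 + √((1/1495)*424581)) = 1/(156220 + √(424581/1495)) = 1/(156220 + √634748595/1495)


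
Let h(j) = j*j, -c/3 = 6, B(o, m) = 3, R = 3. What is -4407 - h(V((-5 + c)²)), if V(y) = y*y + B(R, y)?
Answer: -78312668743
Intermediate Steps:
c = -18 (c = -3*6 = -18)
V(y) = 3 + y² (V(y) = y*y + 3 = y² + 3 = 3 + y²)
h(j) = j²
-4407 - h(V((-5 + c)²)) = -4407 - (3 + ((-5 - 18)²)²)² = -4407 - (3 + ((-23)²)²)² = -4407 - (3 + 529²)² = -4407 - (3 + 279841)² = -4407 - 1*279844² = -4407 - 1*78312664336 = -4407 - 78312664336 = -78312668743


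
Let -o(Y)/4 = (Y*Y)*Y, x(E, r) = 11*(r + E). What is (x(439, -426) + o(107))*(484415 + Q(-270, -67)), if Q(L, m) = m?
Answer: -2373319246092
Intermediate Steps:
x(E, r) = 11*E + 11*r (x(E, r) = 11*(E + r) = 11*E + 11*r)
o(Y) = -4*Y³ (o(Y) = -4*Y*Y*Y = -4*Y²*Y = -4*Y³)
(x(439, -426) + o(107))*(484415 + Q(-270, -67)) = ((11*439 + 11*(-426)) - 4*107³)*(484415 - 67) = ((4829 - 4686) - 4*1225043)*484348 = (143 - 4900172)*484348 = -4900029*484348 = -2373319246092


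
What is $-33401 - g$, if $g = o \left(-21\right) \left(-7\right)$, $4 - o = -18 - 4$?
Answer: $-37223$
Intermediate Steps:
$o = 26$ ($o = 4 - \left(-18 - 4\right) = 4 - -22 = 4 + 22 = 26$)
$g = 3822$ ($g = 26 \left(-21\right) \left(-7\right) = \left(-546\right) \left(-7\right) = 3822$)
$-33401 - g = -33401 - 3822 = -37223$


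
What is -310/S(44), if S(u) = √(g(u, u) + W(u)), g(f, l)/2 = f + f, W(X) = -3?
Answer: -310*√173/173 ≈ -23.569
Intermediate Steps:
g(f, l) = 4*f (g(f, l) = 2*(f + f) = 2*(2*f) = 4*f)
S(u) = √(-3 + 4*u) (S(u) = √(4*u - 3) = √(-3 + 4*u))
-310/S(44) = -310/√(-3 + 4*44) = -310/√(-3 + 176) = -310*√173/173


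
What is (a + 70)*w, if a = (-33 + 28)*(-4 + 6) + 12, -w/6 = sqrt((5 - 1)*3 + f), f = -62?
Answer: -2160*I*sqrt(2) ≈ -3054.7*I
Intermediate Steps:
w = -30*I*sqrt(2) (w = -6*sqrt((5 - 1)*3 - 62) = -6*sqrt(4*3 - 62) = -6*sqrt(12 - 62) = -30*I*sqrt(2) ≈ -42.426*I)
a = 2 (a = -5*2 + 12 = -10 + 12 = 2)
(a + 70)*w = (2 + 70)*(-30*I*sqrt(2)) = 72*(-30*I*sqrt(2)) = -2160*I*sqrt(2)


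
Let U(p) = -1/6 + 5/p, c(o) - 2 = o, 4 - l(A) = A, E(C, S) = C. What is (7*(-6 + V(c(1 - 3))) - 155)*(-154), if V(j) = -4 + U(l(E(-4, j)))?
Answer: 409871/12 ≈ 34156.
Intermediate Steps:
l(A) = 4 - A
c(o) = 2 + o
U(p) = -1/6 + 5/p (U(p) = -1*1/6 + 5/p = -1/6 + 5/p)
V(j) = -85/24 (V(j) = -4 + (30 - (4 - 1*(-4)))/(6*(4 - 1*(-4))) = -4 + (30 - (4 + 4))/(6*(4 + 4)) = -4 + (1/6)*(30 - 1*8)/8 = -4 + (1/6)*(1/8)*(30 - 8) = -4 + (1/6)*(1/8)*22 = -4 + 11/24 = -85/24)
(7*(-6 + V(c(1 - 3))) - 155)*(-154) = (7*(-6 - 85/24) - 155)*(-154) = (7*(-229/24) - 155)*(-154) = (-1603/24 - 155)*(-154) = -5323/24*(-154) = 409871/12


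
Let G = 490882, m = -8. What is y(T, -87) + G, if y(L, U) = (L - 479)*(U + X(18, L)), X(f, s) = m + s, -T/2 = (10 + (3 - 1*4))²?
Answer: 655619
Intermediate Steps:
T = -162 (T = -2*(10 + (3 - 1*4))² = -2*(10 + (3 - 4))² = -2*(10 - 1)² = -2*9² = -2*81 = -162)
X(f, s) = -8 + s
y(L, U) = (-479 + L)*(-8 + L + U) (y(L, U) = (L - 479)*(U + (-8 + L)) = (-479 + L)*(-8 + L + U))
y(T, -87) + G = (3832 + (-162)² - 487*(-162) - 479*(-87) - 162*(-87)) + 490882 = (3832 + 26244 + 78894 + 41673 + 14094) + 490882 = 164737 + 490882 = 655619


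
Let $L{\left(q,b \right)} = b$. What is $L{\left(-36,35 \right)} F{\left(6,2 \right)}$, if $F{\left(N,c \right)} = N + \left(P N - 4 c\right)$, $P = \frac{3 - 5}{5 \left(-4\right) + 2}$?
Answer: $- \frac{140}{3} \approx -46.667$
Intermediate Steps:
$P = \frac{1}{9}$ ($P = - \frac{2}{-20 + 2} = - \frac{2}{-18} = \left(-2\right) \left(- \frac{1}{18}\right) = \frac{1}{9} \approx 0.11111$)
$F{\left(N,c \right)} = - 4 c + \frac{10 N}{9}$ ($F{\left(N,c \right)} = N + \left(\frac{N}{9} - 4 c\right) = N + \left(- 4 c + \frac{N}{9}\right) = - 4 c + \frac{10 N}{9}$)
$L{\left(-36,35 \right)} F{\left(6,2 \right)} = 35 \left(\left(-4\right) 2 + \frac{10}{9} \cdot 6\right) = 35 \left(-8 + \frac{20}{3}\right) = 35 \left(- \frac{4}{3}\right) = - \frac{140}{3}$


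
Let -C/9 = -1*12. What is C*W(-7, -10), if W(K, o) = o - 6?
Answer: -1728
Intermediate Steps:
W(K, o) = -6 + o
C = 108 (C = -(-9)*12 = -9*(-12) = 108)
C*W(-7, -10) = 108*(-6 - 10) = 108*(-16) = -1728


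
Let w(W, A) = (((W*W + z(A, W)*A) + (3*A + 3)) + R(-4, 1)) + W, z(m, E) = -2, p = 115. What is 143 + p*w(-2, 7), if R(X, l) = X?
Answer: 1063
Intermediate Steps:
w(W, A) = -1 + A + W + W² (w(W, A) = (((W*W - 2*A) + (3*A + 3)) - 4) + W = (((W² - 2*A) + (3 + 3*A)) - 4) + W = ((3 + A + W²) - 4) + W = (-1 + A + W²) + W = -1 + A + W + W²)
143 + p*w(-2, 7) = 143 + 115*(-1 + 7 - 2 + (-2)²) = 143 + 115*(-1 + 7 - 2 + 4) = 143 + 115*8 = 143 + 920 = 1063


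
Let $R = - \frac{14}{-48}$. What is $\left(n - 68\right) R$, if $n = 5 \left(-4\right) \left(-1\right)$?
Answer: $-14$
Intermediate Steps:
$n = 20$ ($n = \left(-20\right) \left(-1\right) = 20$)
$R = \frac{7}{24}$ ($R = \left(-14\right) \left(- \frac{1}{48}\right) = \frac{7}{24} \approx 0.29167$)
$\left(n - 68\right) R = \left(20 - 68\right) \frac{7}{24} = \left(-48\right) \frac{7}{24} = -14$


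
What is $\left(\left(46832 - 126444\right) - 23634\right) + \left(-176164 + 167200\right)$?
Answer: $-112210$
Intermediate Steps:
$\left(\left(46832 - 126444\right) - 23634\right) + \left(-176164 + 167200\right) = \left(-79612 - 23634\right) - 8964 = -103246 - 8964 = -112210$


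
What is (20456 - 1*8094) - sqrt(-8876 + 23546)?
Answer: 12362 - 3*sqrt(1630) ≈ 12241.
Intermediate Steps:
(20456 - 1*8094) - sqrt(-8876 + 23546) = (20456 - 8094) - sqrt(14670) = 12362 - 3*sqrt(1630)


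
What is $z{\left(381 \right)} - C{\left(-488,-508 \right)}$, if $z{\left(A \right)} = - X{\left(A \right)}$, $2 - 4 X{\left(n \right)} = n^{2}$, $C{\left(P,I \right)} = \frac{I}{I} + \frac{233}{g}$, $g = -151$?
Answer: $\frac{21919337}{604} \approx 36290.0$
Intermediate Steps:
$C{\left(P,I \right)} = - \frac{82}{151}$ ($C{\left(P,I \right)} = \frac{I}{I} + \frac{233}{-151} = 1 + 233 \left(- \frac{1}{151}\right) = 1 - \frac{233}{151} = - \frac{82}{151}$)
$X{\left(n \right)} = \frac{1}{2} - \frac{n^{2}}{4}$
$z{\left(A \right)} = - \frac{1}{2} + \frac{A^{2}}{4}$ ($z{\left(A \right)} = - (\frac{1}{2} - \frac{A^{2}}{4}) = - \frac{1}{2} + \frac{A^{2}}{4}$)
$z{\left(381 \right)} - C{\left(-488,-508 \right)} = \left(- \frac{1}{2} + \frac{381^{2}}{4}\right) - - \frac{82}{151} = \left(- \frac{1}{2} + \frac{1}{4} \cdot 145161\right) + \frac{82}{151} = \left(- \frac{1}{2} + \frac{145161}{4}\right) + \frac{82}{151} = \frac{145159}{4} + \frac{82}{151} = \frac{21919337}{604}$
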